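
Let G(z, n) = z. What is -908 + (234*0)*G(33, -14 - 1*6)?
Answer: -908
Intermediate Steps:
-908 + (234*0)*G(33, -14 - 1*6) = -908 + (234*0)*33 = -908 + 0*33 = -908 + 0 = -908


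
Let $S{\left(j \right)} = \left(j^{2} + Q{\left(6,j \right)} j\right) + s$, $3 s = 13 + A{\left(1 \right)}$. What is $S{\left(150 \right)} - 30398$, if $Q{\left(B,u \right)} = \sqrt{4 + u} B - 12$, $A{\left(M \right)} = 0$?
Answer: $- \frac{29081}{3} + 900 \sqrt{154} \approx 1475.0$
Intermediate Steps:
$Q{\left(B,u \right)} = -12 + B \sqrt{4 + u}$ ($Q{\left(B,u \right)} = B \sqrt{4 + u} - 12 = -12 + B \sqrt{4 + u}$)
$s = \frac{13}{3}$ ($s = \frac{13 + 0}{3} = \frac{1}{3} \cdot 13 = \frac{13}{3} \approx 4.3333$)
$S{\left(j \right)} = \frac{13}{3} + j^{2} + j \left(-12 + 6 \sqrt{4 + j}\right)$ ($S{\left(j \right)} = \left(j^{2} + \left(-12 + 6 \sqrt{4 + j}\right) j\right) + \frac{13}{3} = \left(j^{2} + j \left(-12 + 6 \sqrt{4 + j}\right)\right) + \frac{13}{3} = \frac{13}{3} + j^{2} + j \left(-12 + 6 \sqrt{4 + j}\right)$)
$S{\left(150 \right)} - 30398 = \left(\frac{13}{3} + 150^{2} + 6 \cdot 150 \left(-2 + \sqrt{4 + 150}\right)\right) - 30398 = \left(\frac{13}{3} + 22500 + 6 \cdot 150 \left(-2 + \sqrt{154}\right)\right) - 30398 = \left(\frac{13}{3} + 22500 - \left(1800 - 900 \sqrt{154}\right)\right) - 30398 = \left(\frac{62113}{3} + 900 \sqrt{154}\right) - 30398 = - \frac{29081}{3} + 900 \sqrt{154}$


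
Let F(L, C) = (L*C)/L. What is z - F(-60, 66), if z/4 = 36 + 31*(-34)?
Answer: -4138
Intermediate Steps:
F(L, C) = C (F(L, C) = (C*L)/L = C)
z = -4072 (z = 4*(36 + 31*(-34)) = 4*(36 - 1054) = 4*(-1018) = -4072)
z - F(-60, 66) = -4072 - 1*66 = -4072 - 66 = -4138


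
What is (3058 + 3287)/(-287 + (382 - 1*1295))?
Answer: -423/80 ≈ -5.2875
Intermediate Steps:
(3058 + 3287)/(-287 + (382 - 1*1295)) = 6345/(-287 + (382 - 1295)) = 6345/(-287 - 913) = 6345/(-1200) = 6345*(-1/1200) = -423/80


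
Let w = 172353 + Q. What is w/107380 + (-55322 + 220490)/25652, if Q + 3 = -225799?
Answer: 4091166523/688627940 ≈ 5.9410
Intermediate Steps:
Q = -225802 (Q = -3 - 225799 = -225802)
w = -53449 (w = 172353 - 225802 = -53449)
w/107380 + (-55322 + 220490)/25652 = -53449/107380 + (-55322 + 220490)/25652 = -53449*1/107380 + 165168*(1/25652) = -53449/107380 + 41292/6413 = 4091166523/688627940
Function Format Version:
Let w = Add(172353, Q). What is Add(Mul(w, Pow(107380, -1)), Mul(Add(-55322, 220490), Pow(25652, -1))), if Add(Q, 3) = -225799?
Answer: Rational(4091166523, 688627940) ≈ 5.9410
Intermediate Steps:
Q = -225802 (Q = Add(-3, -225799) = -225802)
w = -53449 (w = Add(172353, -225802) = -53449)
Add(Mul(w, Pow(107380, -1)), Mul(Add(-55322, 220490), Pow(25652, -1))) = Add(Mul(-53449, Pow(107380, -1)), Mul(Add(-55322, 220490), Pow(25652, -1))) = Add(Mul(-53449, Rational(1, 107380)), Mul(165168, Rational(1, 25652))) = Add(Rational(-53449, 107380), Rational(41292, 6413)) = Rational(4091166523, 688627940)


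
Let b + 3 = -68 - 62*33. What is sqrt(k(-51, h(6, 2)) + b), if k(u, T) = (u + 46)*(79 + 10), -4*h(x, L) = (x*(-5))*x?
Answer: I*sqrt(2562) ≈ 50.616*I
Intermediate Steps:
h(x, L) = 5*x**2/4 (h(x, L) = -x*(-5)*x/4 = -(-5*x)*x/4 = -(-5)*x**2/4 = 5*x**2/4)
k(u, T) = 4094 + 89*u (k(u, T) = (46 + u)*89 = 4094 + 89*u)
b = -2117 (b = -3 + (-68 - 62*33) = -3 + (-68 - 2046) = -3 - 2114 = -2117)
sqrt(k(-51, h(6, 2)) + b) = sqrt((4094 + 89*(-51)) - 2117) = sqrt((4094 - 4539) - 2117) = sqrt(-445 - 2117) = sqrt(-2562) = I*sqrt(2562)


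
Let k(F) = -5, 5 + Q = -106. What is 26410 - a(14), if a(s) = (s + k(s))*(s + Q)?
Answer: 27283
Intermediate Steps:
Q = -111 (Q = -5 - 106 = -111)
a(s) = (-111 + s)*(-5 + s) (a(s) = (s - 5)*(s - 111) = (-5 + s)*(-111 + s) = (-111 + s)*(-5 + s))
26410 - a(14) = 26410 - (555 + 14² - 116*14) = 26410 - (555 + 196 - 1624) = 26410 - 1*(-873) = 26410 + 873 = 27283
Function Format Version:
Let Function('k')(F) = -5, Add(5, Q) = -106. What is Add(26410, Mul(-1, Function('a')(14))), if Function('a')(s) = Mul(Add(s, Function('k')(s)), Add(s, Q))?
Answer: 27283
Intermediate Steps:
Q = -111 (Q = Add(-5, -106) = -111)
Function('a')(s) = Mul(Add(-111, s), Add(-5, s)) (Function('a')(s) = Mul(Add(s, -5), Add(s, -111)) = Mul(Add(-5, s), Add(-111, s)) = Mul(Add(-111, s), Add(-5, s)))
Add(26410, Mul(-1, Function('a')(14))) = Add(26410, Mul(-1, Add(555, Pow(14, 2), Mul(-116, 14)))) = Add(26410, Mul(-1, Add(555, 196, -1624))) = Add(26410, Mul(-1, -873)) = Add(26410, 873) = 27283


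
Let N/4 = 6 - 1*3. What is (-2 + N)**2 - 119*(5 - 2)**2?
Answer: -971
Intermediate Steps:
N = 12 (N = 4*(6 - 1*3) = 4*(6 - 3) = 4*3 = 12)
(-2 + N)**2 - 119*(5 - 2)**2 = (-2 + 12)**2 - 119*(5 - 2)**2 = 10**2 - 119*3**2 = 100 - 119*9 = 100 - 1071 = -971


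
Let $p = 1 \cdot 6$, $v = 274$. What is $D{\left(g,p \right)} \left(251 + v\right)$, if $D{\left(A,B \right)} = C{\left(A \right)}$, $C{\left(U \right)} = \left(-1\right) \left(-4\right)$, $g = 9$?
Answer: $2100$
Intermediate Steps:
$C{\left(U \right)} = 4$
$p = 6$
$D{\left(A,B \right)} = 4$
$D{\left(g,p \right)} \left(251 + v\right) = 4 \left(251 + 274\right) = 4 \cdot 525 = 2100$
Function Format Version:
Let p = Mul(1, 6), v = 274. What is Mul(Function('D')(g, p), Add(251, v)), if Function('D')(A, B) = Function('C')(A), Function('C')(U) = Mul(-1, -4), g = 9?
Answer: 2100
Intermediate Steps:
Function('C')(U) = 4
p = 6
Function('D')(A, B) = 4
Mul(Function('D')(g, p), Add(251, v)) = Mul(4, Add(251, 274)) = Mul(4, 525) = 2100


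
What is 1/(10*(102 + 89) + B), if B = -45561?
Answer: -1/43651 ≈ -2.2909e-5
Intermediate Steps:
1/(10*(102 + 89) + B) = 1/(10*(102 + 89) - 45561) = 1/(10*191 - 45561) = 1/(1910 - 45561) = 1/(-43651) = -1/43651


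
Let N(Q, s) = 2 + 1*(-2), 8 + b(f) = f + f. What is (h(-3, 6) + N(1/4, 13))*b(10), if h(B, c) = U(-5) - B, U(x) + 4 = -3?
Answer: -48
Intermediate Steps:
U(x) = -7 (U(x) = -4 - 3 = -7)
b(f) = -8 + 2*f (b(f) = -8 + (f + f) = -8 + 2*f)
N(Q, s) = 0 (N(Q, s) = 2 - 2 = 0)
h(B, c) = -7 - B
(h(-3, 6) + N(1/4, 13))*b(10) = ((-7 - 1*(-3)) + 0)*(-8 + 2*10) = ((-7 + 3) + 0)*(-8 + 20) = (-4 + 0)*12 = -4*12 = -48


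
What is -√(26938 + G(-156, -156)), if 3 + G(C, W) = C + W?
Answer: -√26623 ≈ -163.17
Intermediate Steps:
G(C, W) = -3 + C + W (G(C, W) = -3 + (C + W) = -3 + C + W)
-√(26938 + G(-156, -156)) = -√(26938 + (-3 - 156 - 156)) = -√(26938 - 315) = -√26623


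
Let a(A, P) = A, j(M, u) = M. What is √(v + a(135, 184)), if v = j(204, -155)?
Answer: √339 ≈ 18.412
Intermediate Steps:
v = 204
√(v + a(135, 184)) = √(204 + 135) = √339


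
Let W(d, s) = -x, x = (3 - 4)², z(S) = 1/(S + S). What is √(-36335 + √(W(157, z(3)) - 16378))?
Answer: √(-36335 + I*√16379) ≈ 0.3357 + 190.62*I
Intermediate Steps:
z(S) = 1/(2*S)
x = 1 (x = (-1)² = 1)
W(d, s) = -1 (W(d, s) = -1*1 = -1)
√(-36335 + √(W(157, z(3)) - 16378)) = √(-36335 + √(-1 - 16378)) = √(-36335 + √(-16379)) = √(-36335 + I*√16379)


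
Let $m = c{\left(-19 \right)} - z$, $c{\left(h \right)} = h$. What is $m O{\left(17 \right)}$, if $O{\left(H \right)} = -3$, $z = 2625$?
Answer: $7932$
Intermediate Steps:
$m = -2644$ ($m = -19 - 2625 = -2644$)
$m O{\left(17 \right)} = \left(-2644\right) \left(-3\right) = 7932$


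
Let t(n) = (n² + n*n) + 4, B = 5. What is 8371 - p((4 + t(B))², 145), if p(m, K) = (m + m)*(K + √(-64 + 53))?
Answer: -967189 - 6728*I*√11 ≈ -9.6719e+5 - 22314.0*I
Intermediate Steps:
t(n) = 4 + 2*n² (t(n) = (n² + n²) + 4 = 2*n² + 4 = 4 + 2*n²)
p(m, K) = 2*m*(K + I*√11) (p(m, K) = (2*m)*(K + √(-11)) = (2*m)*(K + I*√11) = 2*m*(K + I*√11))
8371 - p((4 + t(B))², 145) = 8371 - 2*(4 + (4 + 2*5²))²*(145 + I*√11) = 8371 - 2*(4 + (4 + 2*25))²*(145 + I*√11) = 8371 - 2*(4 + (4 + 50))²*(145 + I*√11) = 8371 - 2*(4 + 54)²*(145 + I*√11) = 8371 - 2*58²*(145 + I*√11) = 8371 - 2*3364*(145 + I*√11) = 8371 - (975560 + 6728*I*√11) = 8371 + (-975560 - 6728*I*√11) = -967189 - 6728*I*√11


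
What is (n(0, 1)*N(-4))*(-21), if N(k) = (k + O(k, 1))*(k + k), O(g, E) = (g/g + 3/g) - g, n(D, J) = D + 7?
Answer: 294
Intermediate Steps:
n(D, J) = 7 + D
O(g, E) = 1 - g + 3/g (O(g, E) = (1 + 3/g) - g = 1 - g + 3/g)
N(k) = 2*k*(1 + 3/k) (N(k) = (k + (1 - k + 3/k))*(k + k) = (1 + 3/k)*(2*k) = 2*k*(1 + 3/k))
(n(0, 1)*N(-4))*(-21) = ((7 + 0)*(6 + 2*(-4)))*(-21) = (7*(6 - 8))*(-21) = (7*(-2))*(-21) = -14*(-21) = 294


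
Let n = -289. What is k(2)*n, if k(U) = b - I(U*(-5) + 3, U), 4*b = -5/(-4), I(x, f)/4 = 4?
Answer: 72539/16 ≈ 4533.7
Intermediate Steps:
I(x, f) = 16 (I(x, f) = 4*4 = 16)
b = 5/16 (b = (-5/(-4))/4 = (-5*(-¼))/4 = (¼)*(5/4) = 5/16 ≈ 0.31250)
k(U) = -251/16 (k(U) = 5/16 - 1*16 = 5/16 - 16 = -251/16)
k(2)*n = -251/16*(-289) = 72539/16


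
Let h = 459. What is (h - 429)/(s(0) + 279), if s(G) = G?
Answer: 10/93 ≈ 0.10753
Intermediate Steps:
(h - 429)/(s(0) + 279) = (459 - 429)/(0 + 279) = 30/279 = 30*(1/279) = 10/93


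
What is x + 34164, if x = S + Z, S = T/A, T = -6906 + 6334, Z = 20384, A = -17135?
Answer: 934680552/17135 ≈ 54548.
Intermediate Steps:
T = -572
S = 572/17135 (S = -572/(-17135) = -572*(-1/17135) = 572/17135 ≈ 0.033382)
x = 349280412/17135 (x = 572/17135 + 20384 = 349280412/17135 ≈ 20384.)
x + 34164 = 349280412/17135 + 34164 = 934680552/17135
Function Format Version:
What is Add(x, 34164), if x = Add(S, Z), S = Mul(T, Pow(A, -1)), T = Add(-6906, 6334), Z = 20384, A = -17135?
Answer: Rational(934680552, 17135) ≈ 54548.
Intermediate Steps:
T = -572
S = Rational(572, 17135) (S = Mul(-572, Pow(-17135, -1)) = Mul(-572, Rational(-1, 17135)) = Rational(572, 17135) ≈ 0.033382)
x = Rational(349280412, 17135) (x = Add(Rational(572, 17135), 20384) = Rational(349280412, 17135) ≈ 20384.)
Add(x, 34164) = Add(Rational(349280412, 17135), 34164) = Rational(934680552, 17135)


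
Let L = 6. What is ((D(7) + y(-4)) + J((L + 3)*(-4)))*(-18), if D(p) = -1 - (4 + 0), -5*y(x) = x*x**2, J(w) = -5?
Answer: -252/5 ≈ -50.400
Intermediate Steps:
y(x) = -x**3/5 (y(x) = -x*x**2/5 = -x**3/5)
D(p) = -5 (D(p) = -1 - 1*4 = -1 - 4 = -5)
((D(7) + y(-4)) + J((L + 3)*(-4)))*(-18) = ((-5 - 1/5*(-4)**3) - 5)*(-18) = ((-5 - 1/5*(-64)) - 5)*(-18) = ((-5 + 64/5) - 5)*(-18) = (39/5 - 5)*(-18) = (14/5)*(-18) = -252/5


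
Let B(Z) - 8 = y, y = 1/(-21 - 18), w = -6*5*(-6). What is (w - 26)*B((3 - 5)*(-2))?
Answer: 47894/39 ≈ 1228.1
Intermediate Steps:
w = 180 (w = -30*(-6) = 180)
y = -1/39 (y = 1/(-39) = -1/39 ≈ -0.025641)
B(Z) = 311/39 (B(Z) = 8 - 1/39 = 311/39)
(w - 26)*B((3 - 5)*(-2)) = (180 - 26)*(311/39) = 154*(311/39) = 47894/39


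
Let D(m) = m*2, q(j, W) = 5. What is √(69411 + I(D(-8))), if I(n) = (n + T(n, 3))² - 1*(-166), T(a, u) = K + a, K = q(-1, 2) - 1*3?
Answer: √70477 ≈ 265.48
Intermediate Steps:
K = 2 (K = 5 - 1*3 = 5 - 3 = 2)
T(a, u) = 2 + a
D(m) = 2*m
I(n) = 166 + (2 + 2*n)² (I(n) = (n + (2 + n))² - 1*(-166) = (2 + 2*n)² + 166 = 166 + (2 + 2*n)²)
√(69411 + I(D(-8))) = √(69411 + (166 + 4*(1 + 2*(-8))²)) = √(69411 + (166 + 4*(1 - 16)²)) = √(69411 + (166 + 4*(-15)²)) = √(69411 + (166 + 4*225)) = √(69411 + (166 + 900)) = √(69411 + 1066) = √70477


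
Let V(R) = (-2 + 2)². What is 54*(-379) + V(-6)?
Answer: -20466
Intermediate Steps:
V(R) = 0 (V(R) = 0² = 0)
54*(-379) + V(-6) = 54*(-379) + 0 = -20466 + 0 = -20466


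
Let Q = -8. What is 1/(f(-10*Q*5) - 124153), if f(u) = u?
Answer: -1/123753 ≈ -8.0806e-6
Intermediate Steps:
1/(f(-10*Q*5) - 124153) = 1/(-10*(-8)*5 - 124153) = 1/(80*5 - 124153) = 1/(400 - 124153) = 1/(-123753) = -1/123753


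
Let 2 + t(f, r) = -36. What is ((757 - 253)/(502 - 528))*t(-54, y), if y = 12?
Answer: 9576/13 ≈ 736.62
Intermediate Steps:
t(f, r) = -38 (t(f, r) = -2 - 36 = -38)
((757 - 253)/(502 - 528))*t(-54, y) = ((757 - 253)/(502 - 528))*(-38) = (504/(-26))*(-38) = (504*(-1/26))*(-38) = -252/13*(-38) = 9576/13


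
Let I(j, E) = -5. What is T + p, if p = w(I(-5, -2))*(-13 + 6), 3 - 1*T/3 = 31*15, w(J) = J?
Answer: -1351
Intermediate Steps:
T = -1386 (T = 9 - 93*15 = 9 - 3*465 = 9 - 1395 = -1386)
p = 35 (p = -5*(-13 + 6) = -5*(-7) = 35)
T + p = -1386 + 35 = -1351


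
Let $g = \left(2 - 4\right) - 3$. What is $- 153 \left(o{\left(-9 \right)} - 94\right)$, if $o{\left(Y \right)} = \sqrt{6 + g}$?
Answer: $14229$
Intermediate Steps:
$g = -5$ ($g = -2 - 3 = -5$)
$o{\left(Y \right)} = 1$ ($o{\left(Y \right)} = \sqrt{6 - 5} = \sqrt{1} = 1$)
$- 153 \left(o{\left(-9 \right)} - 94\right) = - 153 \left(1 - 94\right) = \left(-153\right) \left(-93\right) = 14229$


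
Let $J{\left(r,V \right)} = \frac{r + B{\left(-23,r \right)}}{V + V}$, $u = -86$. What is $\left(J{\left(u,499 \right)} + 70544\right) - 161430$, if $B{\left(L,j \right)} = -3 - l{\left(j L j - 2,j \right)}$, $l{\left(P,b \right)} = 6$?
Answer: $- \frac{90704323}{998} \approx -90886.0$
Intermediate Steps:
$B{\left(L,j \right)} = -9$ ($B{\left(L,j \right)} = -3 - 6 = -9$)
$J{\left(r,V \right)} = \frac{-9 + r}{2 V}$ ($J{\left(r,V \right)} = \frac{r - 9}{V + V} = \frac{-9 + r}{2 V}$)
$\left(J{\left(u,499 \right)} + 70544\right) - 161430 = \left(\frac{-9 - 86}{2 \cdot 499} + 70544\right) - 161430 = \left(\frac{1}{2} \cdot \frac{1}{499} \left(-95\right) + 70544\right) - 161430 = \left(- \frac{95}{998} + 70544\right) - 161430 = \frac{70402817}{998} - 161430 = - \frac{90704323}{998}$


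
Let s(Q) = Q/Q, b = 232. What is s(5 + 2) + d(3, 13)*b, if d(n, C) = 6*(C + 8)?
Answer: 29233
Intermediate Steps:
d(n, C) = 48 + 6*C (d(n, C) = 6*(8 + C) = 48 + 6*C)
s(Q) = 1
s(5 + 2) + d(3, 13)*b = 1 + (48 + 6*13)*232 = 1 + (48 + 78)*232 = 1 + 126*232 = 1 + 29232 = 29233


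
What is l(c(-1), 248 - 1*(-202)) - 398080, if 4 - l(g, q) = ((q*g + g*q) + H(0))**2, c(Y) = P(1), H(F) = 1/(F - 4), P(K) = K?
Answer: -19322017/16 ≈ -1.2076e+6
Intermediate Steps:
H(F) = 1/(-4 + F)
c(Y) = 1
l(g, q) = 4 - (-1/4 + 2*g*q)**2 (l(g, q) = 4 - ((q*g + g*q) + 1/(-4 + 0))**2 = 4 - ((g*q + g*q) + 1/(-4))**2 = 4 - (2*g*q - 1/4)**2 = 4 - (-1/4 + 2*g*q)**2)
l(c(-1), 248 - 1*(-202)) - 398080 = (4 - (-1 + 8*1*(248 - 1*(-202)))**2/16) - 398080 = (4 - (-1 + 8*1*(248 + 202))**2/16) - 398080 = (4 - (-1 + 8*1*450)**2/16) - 398080 = (4 - (-1 + 3600)**2/16) - 398080 = (4 - 1/16*3599**2) - 398080 = (4 - 1/16*12952801) - 398080 = (4 - 12952801/16) - 398080 = -12952737/16 - 398080 = -19322017/16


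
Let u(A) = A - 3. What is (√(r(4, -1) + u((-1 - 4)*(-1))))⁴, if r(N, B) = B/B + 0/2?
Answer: 9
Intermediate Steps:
r(N, B) = 1 (r(N, B) = 1 + 0*(½) = 1 + 0 = 1)
u(A) = -3 + A
(√(r(4, -1) + u((-1 - 4)*(-1))))⁴ = (√(1 + (-3 + (-1 - 4)*(-1))))⁴ = (√(1 + (-3 - 5*(-1))))⁴ = (√(1 + (-3 + 5)))⁴ = (√(1 + 2))⁴ = (√3)⁴ = 9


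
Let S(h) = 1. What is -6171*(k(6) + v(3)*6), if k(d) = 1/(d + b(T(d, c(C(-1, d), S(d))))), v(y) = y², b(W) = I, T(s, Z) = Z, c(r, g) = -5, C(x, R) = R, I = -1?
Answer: -1672341/5 ≈ -3.3447e+5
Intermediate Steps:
b(W) = -1
k(d) = 1/(-1 + d) (k(d) = 1/(d - 1) = 1/(-1 + d))
-6171*(k(6) + v(3)*6) = -6171*(1/(-1 + 6) + 3²*6) = -6171*(1/5 + 9*6) = -6171*(⅕ + 54) = -6171*271/5 = -1672341/5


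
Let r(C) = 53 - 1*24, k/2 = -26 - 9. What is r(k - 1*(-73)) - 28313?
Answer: -28284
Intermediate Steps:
k = -70 (k = 2*(-26 - 9) = 2*(-35) = -70)
r(C) = 29 (r(C) = 53 - 24 = 29)
r(k - 1*(-73)) - 28313 = 29 - 28313 = -28284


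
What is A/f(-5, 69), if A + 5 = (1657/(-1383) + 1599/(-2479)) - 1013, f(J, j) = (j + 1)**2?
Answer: -1748244173/8399719650 ≈ -0.20813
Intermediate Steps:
f(J, j) = (1 + j)**2
A = -3496488346/3428457 (A = -5 + ((1657/(-1383) + 1599/(-2479)) - 1013) = -5 + ((1657*(-1/1383) + 1599*(-1/2479)) - 1013) = -5 + ((-1657/1383 - 1599/2479) - 1013) = -5 + (-6319120/3428457 - 1013) = -5 - 3479346061/3428457 = -3496488346/3428457 ≈ -1019.8)
A/f(-5, 69) = -3496488346/(3428457*(1 + 69)**2) = -3496488346/(3428457*(70**2)) = -3496488346/3428457/4900 = -3496488346/3428457*1/4900 = -1748244173/8399719650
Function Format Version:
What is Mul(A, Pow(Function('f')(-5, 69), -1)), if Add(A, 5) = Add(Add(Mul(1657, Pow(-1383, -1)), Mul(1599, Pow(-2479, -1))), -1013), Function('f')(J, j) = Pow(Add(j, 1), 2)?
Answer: Rational(-1748244173, 8399719650) ≈ -0.20813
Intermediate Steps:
Function('f')(J, j) = Pow(Add(1, j), 2)
A = Rational(-3496488346, 3428457) (A = Add(-5, Add(Add(Mul(1657, Pow(-1383, -1)), Mul(1599, Pow(-2479, -1))), -1013)) = Add(-5, Add(Add(Mul(1657, Rational(-1, 1383)), Mul(1599, Rational(-1, 2479))), -1013)) = Add(-5, Add(Add(Rational(-1657, 1383), Rational(-1599, 2479)), -1013)) = Add(-5, Add(Rational(-6319120, 3428457), -1013)) = Add(-5, Rational(-3479346061, 3428457)) = Rational(-3496488346, 3428457) ≈ -1019.8)
Mul(A, Pow(Function('f')(-5, 69), -1)) = Mul(Rational(-3496488346, 3428457), Pow(Pow(Add(1, 69), 2), -1)) = Mul(Rational(-3496488346, 3428457), Pow(Pow(70, 2), -1)) = Mul(Rational(-3496488346, 3428457), Pow(4900, -1)) = Mul(Rational(-3496488346, 3428457), Rational(1, 4900)) = Rational(-1748244173, 8399719650)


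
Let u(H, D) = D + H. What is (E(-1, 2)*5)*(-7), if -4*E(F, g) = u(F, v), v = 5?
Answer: 35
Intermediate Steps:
E(F, g) = -5/4 - F/4 (E(F, g) = -(5 + F)/4 = -5/4 - F/4)
(E(-1, 2)*5)*(-7) = ((-5/4 - 1/4*(-1))*5)*(-7) = ((-5/4 + 1/4)*5)*(-7) = -1*5*(-7) = -5*(-7) = 35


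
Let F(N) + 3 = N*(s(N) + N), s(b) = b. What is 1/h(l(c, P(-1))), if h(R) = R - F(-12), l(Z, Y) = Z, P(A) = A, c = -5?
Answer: -1/290 ≈ -0.0034483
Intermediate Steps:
F(N) = -3 + 2*N**2 (F(N) = -3 + N*(N + N) = -3 + N*(2*N) = -3 + 2*N**2)
h(R) = -285 + R (h(R) = R - (-3 + 2*(-12)**2) = R - (-3 + 2*144) = R - (-3 + 288) = R - 1*285 = R - 285 = -285 + R)
1/h(l(c, P(-1))) = 1/(-285 - 5) = 1/(-290) = -1/290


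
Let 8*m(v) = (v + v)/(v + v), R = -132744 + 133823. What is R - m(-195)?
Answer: 8631/8 ≈ 1078.9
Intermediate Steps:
R = 1079
m(v) = ⅛ (m(v) = ((v + v)/(v + v))/8 = ((2*v)/((2*v)))/8 = ((2*v)*(1/(2*v)))/8 = (⅛)*1 = ⅛)
R - m(-195) = 1079 - 1*⅛ = 1079 - ⅛ = 8631/8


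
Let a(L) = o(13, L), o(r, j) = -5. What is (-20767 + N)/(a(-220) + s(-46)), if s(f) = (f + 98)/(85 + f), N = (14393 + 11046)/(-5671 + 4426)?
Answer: 25880354/4565 ≈ 5669.3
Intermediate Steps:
a(L) = -5
N = -25439/1245 (N = 25439/(-1245) = 25439*(-1/1245) = -25439/1245 ≈ -20.433)
s(f) = (98 + f)/(85 + f)
(-20767 + N)/(a(-220) + s(-46)) = (-20767 - 25439/1245)/(-5 + (98 - 46)/(85 - 46)) = -25880354/(1245*(-5 + 52/39)) = -25880354/(1245*(-5 + (1/39)*52)) = -25880354/(1245*(-5 + 4/3)) = -25880354/(1245*(-11/3)) = -25880354/1245*(-3/11) = 25880354/4565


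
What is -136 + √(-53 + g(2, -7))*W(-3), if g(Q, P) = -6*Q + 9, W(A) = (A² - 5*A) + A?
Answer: -136 + 42*I*√14 ≈ -136.0 + 157.15*I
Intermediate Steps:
W(A) = A² - 4*A
g(Q, P) = 9 - 6*Q
-136 + √(-53 + g(2, -7))*W(-3) = -136 + √(-53 + (9 - 6*2))*(-3*(-4 - 3)) = -136 + √(-53 + (9 - 12))*(-3*(-7)) = -136 + √(-53 - 3)*21 = -136 + √(-56)*21 = -136 + (2*I*√14)*21 = -136 + 42*I*√14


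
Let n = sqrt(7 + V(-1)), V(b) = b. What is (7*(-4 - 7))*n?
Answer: -77*sqrt(6) ≈ -188.61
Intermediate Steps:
n = sqrt(6) (n = sqrt(7 - 1) = sqrt(6) ≈ 2.4495)
(7*(-4 - 7))*n = (7*(-4 - 7))*sqrt(6) = (7*(-11))*sqrt(6) = -77*sqrt(6)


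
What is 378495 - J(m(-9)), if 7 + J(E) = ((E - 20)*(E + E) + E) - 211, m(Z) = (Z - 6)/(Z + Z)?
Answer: 3408697/9 ≈ 3.7874e+5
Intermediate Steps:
m(Z) = (-6 + Z)/(2*Z) (m(Z) = (-6 + Z)/((2*Z)) = (-6 + Z)*(1/(2*Z)) = (-6 + Z)/(2*Z))
J(E) = -218 + E + 2*E*(-20 + E) (J(E) = -7 + (((E - 20)*(E + E) + E) - 211) = -7 + (((-20 + E)*(2*E) + E) - 211) = -7 + ((2*E*(-20 + E) + E) - 211) = -7 + ((E + 2*E*(-20 + E)) - 211) = -7 + (-211 + E + 2*E*(-20 + E)) = -218 + E + 2*E*(-20 + E))
378495 - J(m(-9)) = 378495 - (-218 - 39*(-6 - 9)/(2*(-9)) + 2*((½)*(-6 - 9)/(-9))²) = 378495 - (-218 - 39*(-1)*(-15)/(2*9) + 2*((½)*(-⅑)*(-15))²) = 378495 - (-218 - 39*⅚ + 2*(⅚)²) = 378495 - (-218 - 65/2 + 2*(25/36)) = 378495 - (-218 - 65/2 + 25/18) = 378495 - 1*(-2242/9) = 378495 + 2242/9 = 3408697/9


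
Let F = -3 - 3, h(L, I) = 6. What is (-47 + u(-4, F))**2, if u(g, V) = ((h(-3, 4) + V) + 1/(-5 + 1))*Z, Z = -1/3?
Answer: 316969/144 ≈ 2201.2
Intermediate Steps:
F = -6
Z = -1/3 (Z = -1*1/3 = -1/3 ≈ -0.33333)
u(g, V) = -23/12 - V/3 (u(g, V) = ((6 + V) + 1/(-5 + 1))*(-1/3) = ((6 + V) + 1/(-4))*(-1/3) = ((6 + V) - 1/4)*(-1/3) = (23/4 + V)*(-1/3) = -23/12 - V/3)
(-47 + u(-4, F))**2 = (-47 + (-23/12 - 1/3*(-6)))**2 = (-47 + (-23/12 + 2))**2 = (-47 + 1/12)**2 = (-563/12)**2 = 316969/144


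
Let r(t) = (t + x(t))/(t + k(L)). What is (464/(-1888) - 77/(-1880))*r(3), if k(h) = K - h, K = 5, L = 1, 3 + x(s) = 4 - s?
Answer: -22717/776440 ≈ -0.029258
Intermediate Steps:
x(s) = 1 - s (x(s) = -3 + (4 - s) = 1 - s)
k(h) = 5 - h
r(t) = 1/(4 + t) (r(t) = (t + (1 - t))/(t + (5 - 1*1)) = 1/(t + (5 - 1)) = 1/(t + 4) = 1/(4 + t))
(464/(-1888) - 77/(-1880))*r(3) = (464/(-1888) - 77/(-1880))/(4 + 3) = (464*(-1/1888) - 77*(-1/1880))/7 = (-29/118 + 77/1880)*(⅐) = -22717/110920*⅐ = -22717/776440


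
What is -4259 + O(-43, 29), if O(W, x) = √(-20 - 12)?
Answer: -4259 + 4*I*√2 ≈ -4259.0 + 5.6569*I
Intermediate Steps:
O(W, x) = 4*I*√2 (O(W, x) = √(-32) = 4*I*√2)
-4259 + O(-43, 29) = -4259 + 4*I*√2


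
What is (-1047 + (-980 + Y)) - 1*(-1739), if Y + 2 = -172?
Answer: -462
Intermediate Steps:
Y = -174 (Y = -2 - 172 = -174)
(-1047 + (-980 + Y)) - 1*(-1739) = (-1047 + (-980 - 174)) - 1*(-1739) = (-1047 - 1154) + 1739 = -2201 + 1739 = -462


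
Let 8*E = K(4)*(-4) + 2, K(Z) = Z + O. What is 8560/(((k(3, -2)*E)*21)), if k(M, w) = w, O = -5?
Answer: -17120/63 ≈ -271.75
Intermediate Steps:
K(Z) = -5 + Z (K(Z) = Z - 5 = -5 + Z)
E = ¾ (E = ((-5 + 4)*(-4) + 2)/8 = (-1*(-4) + 2)/8 = (4 + 2)/8 = (⅛)*6 = ¾ ≈ 0.75000)
8560/(((k(3, -2)*E)*21)) = 8560/((-2*¾*21)) = 8560/((-3/2*21)) = 8560/(-63/2) = 8560*(-2/63) = -17120/63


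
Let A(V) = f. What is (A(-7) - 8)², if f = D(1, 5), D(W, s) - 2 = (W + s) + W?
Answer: 1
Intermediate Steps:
D(W, s) = 2 + s + 2*W (D(W, s) = 2 + ((W + s) + W) = 2 + (s + 2*W) = 2 + s + 2*W)
f = 9 (f = 2 + 5 + 2*1 = 2 + 5 + 2 = 9)
A(V) = 9
(A(-7) - 8)² = (9 - 8)² = 1² = 1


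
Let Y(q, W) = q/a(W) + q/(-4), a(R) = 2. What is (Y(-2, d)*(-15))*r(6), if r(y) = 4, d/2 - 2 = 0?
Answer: 30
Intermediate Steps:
d = 4 (d = 4 + 2*0 = 4 + 0 = 4)
Y(q, W) = q/4 (Y(q, W) = q/2 + q/(-4) = q*(½) + q*(-¼) = q/2 - q/4 = q/4)
(Y(-2, d)*(-15))*r(6) = (((¼)*(-2))*(-15))*4 = -½*(-15)*4 = (15/2)*4 = 30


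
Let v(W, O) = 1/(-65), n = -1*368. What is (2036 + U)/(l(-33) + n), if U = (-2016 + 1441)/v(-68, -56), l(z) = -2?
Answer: -39411/370 ≈ -106.52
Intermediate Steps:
n = -368
v(W, O) = -1/65
U = 37375 (U = (-2016 + 1441)/(-1/65) = -575*(-65) = 37375)
(2036 + U)/(l(-33) + n) = (2036 + 37375)/(-2 - 368) = 39411/(-370) = 39411*(-1/370) = -39411/370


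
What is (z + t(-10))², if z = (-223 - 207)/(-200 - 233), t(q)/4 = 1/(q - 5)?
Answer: 22259524/42185025 ≈ 0.52766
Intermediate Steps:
t(q) = 4/(-5 + q) (t(q) = 4/(q - 5) = 4/(-5 + q))
z = 430/433 (z = -430/(-433) = -430*(-1/433) = 430/433 ≈ 0.99307)
(z + t(-10))² = (430/433 + 4/(-5 - 10))² = (430/433 + 4/(-15))² = (430/433 + 4*(-1/15))² = (430/433 - 4/15)² = (4718/6495)² = 22259524/42185025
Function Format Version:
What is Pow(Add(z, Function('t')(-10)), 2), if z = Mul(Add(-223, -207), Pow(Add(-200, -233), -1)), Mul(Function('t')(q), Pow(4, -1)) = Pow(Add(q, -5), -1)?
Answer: Rational(22259524, 42185025) ≈ 0.52766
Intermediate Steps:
Function('t')(q) = Mul(4, Pow(Add(-5, q), -1)) (Function('t')(q) = Mul(4, Pow(Add(q, -5), -1)) = Mul(4, Pow(Add(-5, q), -1)))
z = Rational(430, 433) (z = Mul(-430, Pow(-433, -1)) = Mul(-430, Rational(-1, 433)) = Rational(430, 433) ≈ 0.99307)
Pow(Add(z, Function('t')(-10)), 2) = Pow(Add(Rational(430, 433), Mul(4, Pow(Add(-5, -10), -1))), 2) = Pow(Add(Rational(430, 433), Mul(4, Pow(-15, -1))), 2) = Pow(Add(Rational(430, 433), Mul(4, Rational(-1, 15))), 2) = Pow(Add(Rational(430, 433), Rational(-4, 15)), 2) = Pow(Rational(4718, 6495), 2) = Rational(22259524, 42185025)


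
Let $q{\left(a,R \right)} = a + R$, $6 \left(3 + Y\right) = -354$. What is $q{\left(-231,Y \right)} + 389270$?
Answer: $388977$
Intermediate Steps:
$Y = -62$ ($Y = -3 + \frac{1}{6} \left(-354\right) = -3 - 59 = -62$)
$q{\left(a,R \right)} = R + a$
$q{\left(-231,Y \right)} + 389270 = \left(-62 - 231\right) + 389270 = -293 + 389270 = 388977$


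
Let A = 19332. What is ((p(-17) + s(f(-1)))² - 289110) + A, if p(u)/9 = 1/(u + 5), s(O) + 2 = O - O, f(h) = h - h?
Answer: -4316327/16 ≈ -2.6977e+5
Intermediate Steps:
f(h) = 0
s(O) = -2 (s(O) = -2 + (O - O) = -2 + 0 = -2)
p(u) = 9/(5 + u) (p(u) = 9/(u + 5) = 9/(5 + u))
((p(-17) + s(f(-1)))² - 289110) + A = ((9/(5 - 17) - 2)² - 289110) + 19332 = ((9/(-12) - 2)² - 289110) + 19332 = ((9*(-1/12) - 2)² - 289110) + 19332 = ((-¾ - 2)² - 289110) + 19332 = ((-11/4)² - 289110) + 19332 = (121/16 - 289110) + 19332 = -4625639/16 + 19332 = -4316327/16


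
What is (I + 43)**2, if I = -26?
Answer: 289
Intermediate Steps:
(I + 43)**2 = (-26 + 43)**2 = 17**2 = 289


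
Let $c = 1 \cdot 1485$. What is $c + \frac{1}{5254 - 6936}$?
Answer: $\frac{2497769}{1682} \approx 1485.0$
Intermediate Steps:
$c = 1485$
$c + \frac{1}{5254 - 6936} = 1485 + \frac{1}{5254 - 6936} = 1485 + \frac{1}{-1682} = 1485 - \frac{1}{1682} = \frac{2497769}{1682}$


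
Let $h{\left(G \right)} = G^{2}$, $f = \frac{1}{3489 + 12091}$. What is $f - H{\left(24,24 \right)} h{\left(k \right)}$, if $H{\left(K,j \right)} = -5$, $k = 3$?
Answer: $\frac{701101}{15580} \approx 45.0$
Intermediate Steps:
$f = \frac{1}{15580} \approx 6.4185 \cdot 10^{-5}$
$f - H{\left(24,24 \right)} h{\left(k \right)} = \frac{1}{15580} - - 5 \cdot 3^{2} = \frac{1}{15580} - \left(-5\right) 9 = \frac{1}{15580} - -45 = \frac{1}{15580} + 45 = \frac{701101}{15580}$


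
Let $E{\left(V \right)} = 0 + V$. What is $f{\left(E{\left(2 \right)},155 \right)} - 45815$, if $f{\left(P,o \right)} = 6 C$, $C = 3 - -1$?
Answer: $-45791$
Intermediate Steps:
$E{\left(V \right)} = V$
$C = 4$ ($C = 3 + 1 = 4$)
$f{\left(P,o \right)} = 24$ ($f{\left(P,o \right)} = 6 \cdot 4 = 24$)
$f{\left(E{\left(2 \right)},155 \right)} - 45815 = 24 - 45815 = -45791$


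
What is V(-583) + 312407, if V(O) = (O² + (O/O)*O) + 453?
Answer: 652166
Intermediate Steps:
V(O) = 453 + O + O² (V(O) = (O² + 1*O) + 453 = (O² + O) + 453 = (O + O²) + 453 = 453 + O + O²)
V(-583) + 312407 = (453 - 583 + (-583)²) + 312407 = (453 - 583 + 339889) + 312407 = 339759 + 312407 = 652166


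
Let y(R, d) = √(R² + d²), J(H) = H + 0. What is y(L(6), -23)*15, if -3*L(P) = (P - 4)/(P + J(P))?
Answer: 5*√171397/6 ≈ 345.00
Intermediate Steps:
J(H) = H
L(P) = -(-4 + P)/(6*P) (L(P) = -(P - 4)/(3*(P + P)) = -(-4 + P)/(3*(2*P)) = -(-4 + P)*1/(2*P)/3 = -(-4 + P)/(6*P))
y(L(6), -23)*15 = √(((⅙)*(4 - 1*6)/6)² + (-23)²)*15 = √(((⅙)*(⅙)*(4 - 6))² + 529)*15 = √(((⅙)*(⅙)*(-2))² + 529)*15 = √((-1/18)² + 529)*15 = √(1/324 + 529)*15 = √(171397/324)*15 = (√171397/18)*15 = 5*√171397/6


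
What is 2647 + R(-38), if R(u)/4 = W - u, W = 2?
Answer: 2807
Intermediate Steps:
R(u) = 8 - 4*u (R(u) = 4*(2 - u) = 8 - 4*u)
2647 + R(-38) = 2647 + (8 - 4*(-38)) = 2647 + (8 + 152) = 2647 + 160 = 2807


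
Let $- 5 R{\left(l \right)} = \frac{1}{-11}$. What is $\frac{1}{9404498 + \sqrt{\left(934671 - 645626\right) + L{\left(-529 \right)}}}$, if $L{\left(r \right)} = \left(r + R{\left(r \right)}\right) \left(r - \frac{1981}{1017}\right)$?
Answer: $\frac{175346865210}{1649049232547802703} - \frac{\sqrt{198120126946665}}{1649049232547802703} \approx 1.0632 \cdot 10^{-7}$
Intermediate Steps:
$R{\left(l \right)} = \frac{1}{55}$ ($R{\left(l \right)} = - \frac{1}{5 \left(-11\right)} = \left(- \frac{1}{5}\right) \left(- \frac{1}{11}\right) = \frac{1}{55}$)
$L{\left(r \right)} = \left(- \frac{1981}{1017} + r\right) \left(\frac{1}{55} + r\right)$ ($L{\left(r \right)} = \left(r + \frac{1}{55}\right) \left(r - \frac{1981}{1017}\right) = \left(\frac{1}{55} + r\right) \left(r - \frac{1981}{1017}\right) = \left(\frac{1}{55} + r\right) \left(- \frac{1981}{1017} + r\right) = \left(- \frac{1981}{1017} + r\right) \left(\frac{1}{55} + r\right)$)
$\frac{1}{9404498 + \sqrt{\left(934671 - 645626\right) + L{\left(-529 \right)}}} = \frac{1}{9404498 + \sqrt{\left(934671 - 645626\right) - \left(- \frac{19032407}{18645} - 279841\right)}} = \frac{1}{9404498 + \sqrt{\left(934671 - 645626\right) + \left(- \frac{1981}{55935} + 279841 + \frac{57099202}{55935}\right)}} = \frac{1}{9404498 + \sqrt{289045 + \frac{5236667852}{18645}}} = \frac{1}{9404498 + \sqrt{\frac{10625911877}{18645}}} = \frac{1}{9404498 + \frac{\sqrt{198120126946665}}{18645}}$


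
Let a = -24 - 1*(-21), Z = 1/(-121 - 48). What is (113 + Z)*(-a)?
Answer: 57288/169 ≈ 338.98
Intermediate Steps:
Z = -1/169 (Z = 1/(-169) = -1/169 ≈ -0.0059172)
a = -3 (a = -24 + 21 = -3)
(113 + Z)*(-a) = (113 - 1/169)*(-1*(-3)) = (19096/169)*3 = 57288/169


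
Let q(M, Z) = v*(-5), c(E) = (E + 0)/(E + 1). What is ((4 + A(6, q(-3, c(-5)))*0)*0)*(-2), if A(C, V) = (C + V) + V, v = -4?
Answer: 0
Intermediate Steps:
c(E) = E/(1 + E)
q(M, Z) = 20 (q(M, Z) = -4*(-5) = 20)
A(C, V) = C + 2*V
((4 + A(6, q(-3, c(-5)))*0)*0)*(-2) = ((4 + (6 + 2*20)*0)*0)*(-2) = ((4 + (6 + 40)*0)*0)*(-2) = ((4 + 46*0)*0)*(-2) = ((4 + 0)*0)*(-2) = (4*0)*(-2) = 0*(-2) = 0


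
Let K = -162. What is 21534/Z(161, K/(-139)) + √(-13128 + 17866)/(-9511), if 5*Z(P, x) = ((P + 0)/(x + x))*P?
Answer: 34885080/3603019 - √4738/9511 ≈ 9.6749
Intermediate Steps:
Z(P, x) = P²/(10*x) (Z(P, x) = (((P + 0)/(x + x))*P)/5 = ((P/((2*x)))*P)/5 = ((P*(1/(2*x)))*P)/5 = ((P/(2*x))*P)/5 = (P²/(2*x))/5 = P²/(10*x))
21534/Z(161, K/(-139)) + √(-13128 + 17866)/(-9511) = 21534/(((⅒)*161²/(-162/(-139)))) + √(-13128 + 17866)/(-9511) = 21534/(((⅒)*25921/(-162*(-1/139)))) + √4738*(-1/9511) = 21534/(((⅒)*25921/(162/139))) - √4738/9511 = 21534/(((⅒)*25921*(139/162))) - √4738/9511 = 21534/(3603019/1620) - √4738/9511 = 21534*(1620/3603019) - √4738/9511 = 34885080/3603019 - √4738/9511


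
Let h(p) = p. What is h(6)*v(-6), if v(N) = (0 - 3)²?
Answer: 54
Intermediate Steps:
v(N) = 9 (v(N) = (-3)² = 9)
h(6)*v(-6) = 6*9 = 54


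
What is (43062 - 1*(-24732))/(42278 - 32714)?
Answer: 11299/1594 ≈ 7.0885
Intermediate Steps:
(43062 - 1*(-24732))/(42278 - 32714) = (43062 + 24732)/9564 = 67794*(1/9564) = 11299/1594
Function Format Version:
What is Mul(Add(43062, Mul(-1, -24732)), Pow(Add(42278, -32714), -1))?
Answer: Rational(11299, 1594) ≈ 7.0885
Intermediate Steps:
Mul(Add(43062, Mul(-1, -24732)), Pow(Add(42278, -32714), -1)) = Mul(Add(43062, 24732), Pow(9564, -1)) = Mul(67794, Rational(1, 9564)) = Rational(11299, 1594)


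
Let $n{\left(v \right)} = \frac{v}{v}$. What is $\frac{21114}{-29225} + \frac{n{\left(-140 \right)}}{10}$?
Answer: $- \frac{36383}{58450} \approx -0.62246$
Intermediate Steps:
$n{\left(v \right)} = 1$
$\frac{21114}{-29225} + \frac{n{\left(-140 \right)}}{10} = \frac{21114}{-29225} + 1 \cdot \frac{1}{10} = 21114 \left(- \frac{1}{29225}\right) + 1 \cdot \frac{1}{10} = - \frac{21114}{29225} + \frac{1}{10} = - \frac{36383}{58450}$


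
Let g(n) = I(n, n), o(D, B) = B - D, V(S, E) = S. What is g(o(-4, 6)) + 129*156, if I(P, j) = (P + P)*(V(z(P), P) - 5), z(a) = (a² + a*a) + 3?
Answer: 24084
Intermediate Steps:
z(a) = 3 + 2*a² (z(a) = (a² + a²) + 3 = 2*a² + 3 = 3 + 2*a²)
I(P, j) = 2*P*(-2 + 2*P²) (I(P, j) = (P + P)*((3 + 2*P²) - 5) = (2*P)*(-2 + 2*P²) = 2*P*(-2 + 2*P²))
g(n) = 4*n*(-1 + n²)
g(o(-4, 6)) + 129*156 = 4*(6 - 1*(-4))*(-1 + (6 - 1*(-4))²) + 129*156 = 4*(6 + 4)*(-1 + (6 + 4)²) + 20124 = 4*10*(-1 + 10²) + 20124 = 4*10*(-1 + 100) + 20124 = 4*10*99 + 20124 = 3960 + 20124 = 24084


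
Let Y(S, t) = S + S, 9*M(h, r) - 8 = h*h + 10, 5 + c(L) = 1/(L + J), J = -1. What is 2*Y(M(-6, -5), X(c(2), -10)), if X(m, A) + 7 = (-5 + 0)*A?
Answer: 24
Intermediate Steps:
c(L) = -5 + 1/(-1 + L) (c(L) = -5 + 1/(L - 1) = -5 + 1/(-1 + L))
X(m, A) = -7 - 5*A (X(m, A) = -7 + (-5 + 0)*A = -7 - 5*A)
M(h, r) = 2 + h²/9 (M(h, r) = 8/9 + (h*h + 10)/9 = 8/9 + (h² + 10)/9 = 8/9 + (10 + h²)/9 = 8/9 + (10/9 + h²/9) = 2 + h²/9)
Y(S, t) = 2*S
2*Y(M(-6, -5), X(c(2), -10)) = 2*(2*(2 + (⅑)*(-6)²)) = 2*(2*(2 + (⅑)*36)) = 2*(2*(2 + 4)) = 2*(2*6) = 2*12 = 24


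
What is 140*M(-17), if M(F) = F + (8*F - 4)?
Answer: -21980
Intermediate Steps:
M(F) = -4 + 9*F (M(F) = F + (-4 + 8*F) = -4 + 9*F)
140*M(-17) = 140*(-4 + 9*(-17)) = 140*(-4 - 153) = 140*(-157) = -21980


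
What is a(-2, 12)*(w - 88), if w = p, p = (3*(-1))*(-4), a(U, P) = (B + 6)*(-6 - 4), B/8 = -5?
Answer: -25840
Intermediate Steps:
B = -40 (B = 8*(-5) = -40)
a(U, P) = 340 (a(U, P) = (-40 + 6)*(-6 - 4) = -34*(-10) = 340)
p = 12 (p = -3*(-4) = 12)
w = 12
a(-2, 12)*(w - 88) = 340*(12 - 88) = 340*(-76) = -25840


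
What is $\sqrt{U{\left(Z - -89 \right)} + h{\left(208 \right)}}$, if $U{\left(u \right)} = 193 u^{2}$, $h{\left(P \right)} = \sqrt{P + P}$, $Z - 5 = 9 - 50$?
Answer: $\sqrt{542137 + 4 \sqrt{26}} \approx 736.31$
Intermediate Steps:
$Z = -36$ ($Z = 5 + \left(9 - 50\right) = 5 - 41 = -36$)
$h{\left(P \right)} = \sqrt{2} \sqrt{P}$ ($h{\left(P \right)} = \sqrt{2 P} = \sqrt{2} \sqrt{P}$)
$\sqrt{U{\left(Z - -89 \right)} + h{\left(208 \right)}} = \sqrt{193 \left(-36 - -89\right)^{2} + \sqrt{2} \sqrt{208}} = \sqrt{193 \left(-36 + 89\right)^{2} + \sqrt{2} \cdot 4 \sqrt{13}} = \sqrt{193 \cdot 53^{2} + 4 \sqrt{26}} = \sqrt{193 \cdot 2809 + 4 \sqrt{26}} = \sqrt{542137 + 4 \sqrt{26}}$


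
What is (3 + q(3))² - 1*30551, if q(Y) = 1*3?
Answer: -30515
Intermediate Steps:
q(Y) = 3
(3 + q(3))² - 1*30551 = (3 + 3)² - 1*30551 = 6² - 30551 = 36 - 30551 = -30515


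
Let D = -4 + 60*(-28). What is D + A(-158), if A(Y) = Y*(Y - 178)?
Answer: 51404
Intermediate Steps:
A(Y) = Y*(-178 + Y)
D = -1684 (D = -4 - 1680 = -1684)
D + A(-158) = -1684 - 158*(-178 - 158) = -1684 - 158*(-336) = -1684 + 53088 = 51404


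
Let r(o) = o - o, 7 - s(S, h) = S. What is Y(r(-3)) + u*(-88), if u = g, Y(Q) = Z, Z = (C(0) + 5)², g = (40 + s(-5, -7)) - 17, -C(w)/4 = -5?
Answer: -2455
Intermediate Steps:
s(S, h) = 7 - S
r(o) = 0
C(w) = 20 (C(w) = -4*(-5) = 20)
g = 35 (g = (40 + (7 - 1*(-5))) - 17 = (40 + (7 + 5)) - 17 = (40 + 12) - 17 = 52 - 17 = 35)
Z = 625 (Z = (20 + 5)² = 25² = 625)
Y(Q) = 625
u = 35
Y(r(-3)) + u*(-88) = 625 + 35*(-88) = 625 - 3080 = -2455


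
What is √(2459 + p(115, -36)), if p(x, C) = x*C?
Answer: 41*I ≈ 41.0*I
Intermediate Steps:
p(x, C) = C*x
√(2459 + p(115, -36)) = √(2459 - 36*115) = √(2459 - 4140) = √(-1681) = 41*I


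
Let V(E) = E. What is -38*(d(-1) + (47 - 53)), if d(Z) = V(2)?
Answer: 152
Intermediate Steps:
d(Z) = 2
-38*(d(-1) + (47 - 53)) = -38*(2 + (47 - 53)) = -38*(2 - 6) = -38*(-4) = 152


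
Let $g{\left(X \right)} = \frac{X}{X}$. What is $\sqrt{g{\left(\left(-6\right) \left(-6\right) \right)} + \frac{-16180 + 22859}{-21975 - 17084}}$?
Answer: $\frac{2 \sqrt{316182605}}{39059} \approx 0.9105$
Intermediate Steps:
$g{\left(X \right)} = 1$
$\sqrt{g{\left(\left(-6\right) \left(-6\right) \right)} + \frac{-16180 + 22859}{-21975 - 17084}} = \sqrt{1 + \frac{-16180 + 22859}{-21975 - 17084}} = \sqrt{1 + \frac{6679}{-39059}} = \sqrt{1 + 6679 \left(- \frac{1}{39059}\right)} = \sqrt{1 - \frac{6679}{39059}} = \sqrt{\frac{32380}{39059}} = \frac{2 \sqrt{316182605}}{39059}$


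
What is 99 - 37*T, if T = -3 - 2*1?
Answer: 284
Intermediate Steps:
T = -5 (T = -3 - 2 = -5)
99 - 37*T = 99 - 37*(-5) = 99 + 185 = 284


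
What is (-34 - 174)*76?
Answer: -15808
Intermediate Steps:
(-34 - 174)*76 = -208*76 = -15808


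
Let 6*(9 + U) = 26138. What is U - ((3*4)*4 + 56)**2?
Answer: -19406/3 ≈ -6468.7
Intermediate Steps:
U = 13042/3 (U = -9 + (1/6)*26138 = -9 + 13069/3 = 13042/3 ≈ 4347.3)
U - ((3*4)*4 + 56)**2 = 13042/3 - ((3*4)*4 + 56)**2 = 13042/3 - (12*4 + 56)**2 = 13042/3 - (48 + 56)**2 = 13042/3 - 1*104**2 = 13042/3 - 1*10816 = 13042/3 - 10816 = -19406/3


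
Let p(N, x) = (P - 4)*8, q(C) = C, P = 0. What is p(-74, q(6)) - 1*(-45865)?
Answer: 45833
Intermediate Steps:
p(N, x) = -32 (p(N, x) = (0 - 4)*8 = -4*8 = -32)
p(-74, q(6)) - 1*(-45865) = -32 - 1*(-45865) = -32 + 45865 = 45833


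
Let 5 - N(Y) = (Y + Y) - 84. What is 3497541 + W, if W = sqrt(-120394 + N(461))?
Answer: 3497541 + I*sqrt(121227) ≈ 3.4975e+6 + 348.18*I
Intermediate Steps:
N(Y) = 89 - 2*Y (N(Y) = 5 - ((Y + Y) - 84) = 5 - (2*Y - 84) = 5 - (-84 + 2*Y) = 5 + (84 - 2*Y) = 89 - 2*Y)
W = I*sqrt(121227) (W = sqrt(-120394 + (89 - 2*461)) = sqrt(-120394 + (89 - 922)) = sqrt(-120394 - 833) = sqrt(-121227) = I*sqrt(121227) ≈ 348.18*I)
3497541 + W = 3497541 + I*sqrt(121227)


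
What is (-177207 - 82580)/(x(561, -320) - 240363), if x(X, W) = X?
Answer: 259787/239802 ≈ 1.0833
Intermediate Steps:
(-177207 - 82580)/(x(561, -320) - 240363) = (-177207 - 82580)/(561 - 240363) = -259787/(-239802) = -259787*(-1/239802) = 259787/239802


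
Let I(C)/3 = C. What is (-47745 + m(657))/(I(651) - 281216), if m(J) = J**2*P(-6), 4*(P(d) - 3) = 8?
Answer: -2110500/279263 ≈ -7.5574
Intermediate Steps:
P(d) = 5 (P(d) = 3 + (1/4)*8 = 3 + 2 = 5)
I(C) = 3*C
m(J) = 5*J**2 (m(J) = J**2*5 = 5*J**2)
(-47745 + m(657))/(I(651) - 281216) = (-47745 + 5*657**2)/(3*651 - 281216) = (-47745 + 5*431649)/(1953 - 281216) = (-47745 + 2158245)/(-279263) = 2110500*(-1/279263) = -2110500/279263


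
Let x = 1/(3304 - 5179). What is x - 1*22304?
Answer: -41820001/1875 ≈ -22304.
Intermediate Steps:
x = -1/1875 (x = 1/(-1875) = -1/1875 ≈ -0.00053333)
x - 1*22304 = -1/1875 - 1*22304 = -1/1875 - 22304 = -41820001/1875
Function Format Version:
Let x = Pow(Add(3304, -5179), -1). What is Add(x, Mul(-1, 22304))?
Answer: Rational(-41820001, 1875) ≈ -22304.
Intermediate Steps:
x = Rational(-1, 1875) (x = Pow(-1875, -1) = Rational(-1, 1875) ≈ -0.00053333)
Add(x, Mul(-1, 22304)) = Add(Rational(-1, 1875), Mul(-1, 22304)) = Add(Rational(-1, 1875), -22304) = Rational(-41820001, 1875)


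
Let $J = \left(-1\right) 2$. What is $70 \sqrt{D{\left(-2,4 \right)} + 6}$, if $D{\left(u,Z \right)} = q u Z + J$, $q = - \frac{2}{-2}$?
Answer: $140 i \approx 140.0 i$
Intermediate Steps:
$q = 1$ ($q = \left(-2\right) \left(- \frac{1}{2}\right) = 1$)
$J = -2$
$D{\left(u,Z \right)} = -2 + Z u$ ($D{\left(u,Z \right)} = 1 u Z - 2 = u Z - 2 = Z u - 2 = -2 + Z u$)
$70 \sqrt{D{\left(-2,4 \right)} + 6} = 70 \sqrt{\left(-2 + 4 \left(-2\right)\right) + 6} = 70 \sqrt{\left(-2 - 8\right) + 6} = 70 \sqrt{-10 + 6} = 70 \sqrt{-4} = 70 \cdot 2 i = 140 i$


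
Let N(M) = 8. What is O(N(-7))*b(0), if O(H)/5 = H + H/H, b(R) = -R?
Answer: 0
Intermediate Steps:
O(H) = 5 + 5*H (O(H) = 5*(H + H/H) = 5*(H + 1) = 5*(1 + H) = 5 + 5*H)
O(N(-7))*b(0) = (5 + 5*8)*(-1*0) = (5 + 40)*0 = 45*0 = 0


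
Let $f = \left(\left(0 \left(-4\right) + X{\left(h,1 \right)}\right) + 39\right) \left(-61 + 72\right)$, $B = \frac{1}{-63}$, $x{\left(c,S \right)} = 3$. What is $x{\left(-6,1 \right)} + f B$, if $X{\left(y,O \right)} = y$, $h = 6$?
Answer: $- \frac{34}{7} \approx -4.8571$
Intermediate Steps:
$B = - \frac{1}{63} \approx -0.015873$
$f = 495$ ($f = \left(\left(0 \left(-4\right) + 6\right) + 39\right) \left(-61 + 72\right) = \left(\left(0 + 6\right) + 39\right) 11 = \left(6 + 39\right) 11 = 45 \cdot 11 = 495$)
$x{\left(-6,1 \right)} + f B = 3 + 495 \left(- \frac{1}{63}\right) = 3 - \frac{55}{7} = - \frac{34}{7}$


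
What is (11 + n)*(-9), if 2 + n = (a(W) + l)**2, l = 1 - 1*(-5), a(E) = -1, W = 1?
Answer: -306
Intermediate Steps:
l = 6 (l = 1 + 5 = 6)
n = 23 (n = -2 + (-1 + 6)**2 = -2 + 5**2 = -2 + 25 = 23)
(11 + n)*(-9) = (11 + 23)*(-9) = 34*(-9) = -306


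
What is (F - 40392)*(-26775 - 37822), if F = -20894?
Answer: 3958891742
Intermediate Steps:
(F - 40392)*(-26775 - 37822) = (-20894 - 40392)*(-26775 - 37822) = -61286*(-64597) = 3958891742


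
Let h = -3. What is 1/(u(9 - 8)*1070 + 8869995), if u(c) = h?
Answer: 1/8866785 ≈ 1.1278e-7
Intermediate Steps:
u(c) = -3
1/(u(9 - 8)*1070 + 8869995) = 1/(-3*1070 + 8869995) = 1/(-3210 + 8869995) = 1/8866785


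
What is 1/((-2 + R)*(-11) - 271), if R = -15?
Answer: -1/84 ≈ -0.011905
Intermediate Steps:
1/((-2 + R)*(-11) - 271) = 1/((-2 - 15)*(-11) - 271) = 1/(-17*(-11) - 271) = 1/(187 - 271) = 1/(-84) = -1/84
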